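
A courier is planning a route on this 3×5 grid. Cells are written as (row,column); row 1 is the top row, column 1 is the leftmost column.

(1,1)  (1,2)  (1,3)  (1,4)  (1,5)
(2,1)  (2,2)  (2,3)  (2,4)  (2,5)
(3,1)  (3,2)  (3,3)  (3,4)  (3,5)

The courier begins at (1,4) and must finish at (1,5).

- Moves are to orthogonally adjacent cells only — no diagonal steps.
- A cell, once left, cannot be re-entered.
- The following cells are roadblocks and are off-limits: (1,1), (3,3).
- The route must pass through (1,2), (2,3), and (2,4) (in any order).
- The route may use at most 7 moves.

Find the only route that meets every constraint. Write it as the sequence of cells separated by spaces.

The 7-move cap with required stops at (1,2), (2,3), (2,4) leaves no slack for detours.
Route from (1,4): 2× left (reaching (1,2)), down to (2,2), 3× right (reaching (2,5)), up to (1,5) — 7 moves in all.
Check: all required cells visited; 7 ≤ 7 moves.

(1,4) (1,3) (1,2) (2,2) (2,3) (2,4) (2,5) (1,5)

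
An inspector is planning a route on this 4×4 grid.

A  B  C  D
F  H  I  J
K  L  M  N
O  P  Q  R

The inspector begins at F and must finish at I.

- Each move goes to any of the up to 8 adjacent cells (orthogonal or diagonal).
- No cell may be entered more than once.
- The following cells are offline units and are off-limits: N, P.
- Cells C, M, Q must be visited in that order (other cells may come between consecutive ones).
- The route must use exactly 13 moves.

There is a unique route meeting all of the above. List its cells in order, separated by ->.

The waypoints must appear in the order C, M, Q, with no cell reused.
Route from F: up 1 to A, right 3 to D, down 1 to J, down-left 1 to M, down-right 1 to R, left 1 to Q, up-left 1 to L, down-left 1 to O, up 1 to K, up-right 1 to H, right 1 to I — 13 moves in all.
Check: order respected (C at step 3, M at step 6, Q at step 8); 13 moves as required.

F -> A -> B -> C -> D -> J -> M -> R -> Q -> L -> O -> K -> H -> I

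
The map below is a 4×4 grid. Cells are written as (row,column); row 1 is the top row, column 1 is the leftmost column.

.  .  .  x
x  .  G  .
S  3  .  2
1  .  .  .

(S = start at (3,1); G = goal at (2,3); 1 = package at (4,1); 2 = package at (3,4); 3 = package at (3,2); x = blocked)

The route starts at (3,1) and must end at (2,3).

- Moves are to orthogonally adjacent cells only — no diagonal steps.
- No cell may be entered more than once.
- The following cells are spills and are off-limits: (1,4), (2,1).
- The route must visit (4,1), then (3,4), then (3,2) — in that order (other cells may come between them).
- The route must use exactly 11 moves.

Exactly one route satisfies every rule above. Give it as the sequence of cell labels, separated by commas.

(3,1), (4,1), (4,2), (4,3), (4,4), (3,4), (3,3), (3,2), (2,2), (1,2), (1,3), (2,3)

The waypoints must appear in the order (4,1), (3,4), (3,2), with no cell reused.
Route from (3,1): down 1 to (4,1), right 3 to (4,4), up 1 to (3,4), left 2 to (3,2), up 2 to (1,2), right 1 to (1,3), down 1 to (2,3) — 11 moves in all.
Check: order respected (1 at step 1, 2 at step 5, 3 at step 7); 11 moves as required.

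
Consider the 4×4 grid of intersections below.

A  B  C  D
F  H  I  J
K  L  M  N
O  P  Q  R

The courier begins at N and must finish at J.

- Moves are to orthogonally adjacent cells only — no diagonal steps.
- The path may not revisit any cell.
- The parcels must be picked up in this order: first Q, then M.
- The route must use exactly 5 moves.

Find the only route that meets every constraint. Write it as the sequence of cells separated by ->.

N -> R -> Q -> M -> I -> J

The waypoints must appear in the order Q, M, with no cell reused.
Route from N: down 1 to R, left 1 to Q, up 2 to I, right 1 to J — 5 moves in all.
Check: order respected (Q at step 2, M at step 3); 5 moves as required.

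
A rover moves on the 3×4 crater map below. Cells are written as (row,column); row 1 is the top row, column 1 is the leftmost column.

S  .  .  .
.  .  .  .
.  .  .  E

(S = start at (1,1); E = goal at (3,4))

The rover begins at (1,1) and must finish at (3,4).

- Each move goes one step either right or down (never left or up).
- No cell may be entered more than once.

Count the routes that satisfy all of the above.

A right/down-only route from (1,1) to (3,4) makes exactly 2 down-moves and 3 right-moves in some order.
With no other constraints that would be C(5,2) = 10 routes.
That gives 10 routes.

10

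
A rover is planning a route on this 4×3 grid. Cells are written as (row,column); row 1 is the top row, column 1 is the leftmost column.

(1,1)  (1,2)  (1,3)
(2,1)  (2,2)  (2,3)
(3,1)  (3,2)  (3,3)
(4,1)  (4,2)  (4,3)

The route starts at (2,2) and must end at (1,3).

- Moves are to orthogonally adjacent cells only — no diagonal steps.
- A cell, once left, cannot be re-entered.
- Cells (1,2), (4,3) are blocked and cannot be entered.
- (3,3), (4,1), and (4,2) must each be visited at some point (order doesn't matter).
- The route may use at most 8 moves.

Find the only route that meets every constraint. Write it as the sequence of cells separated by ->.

The budget equals the shortest possible length, so every move has to be on a shortest route through the required cells.
Route from (2,2): left to (2,1), 2× down (reaching (4,1)), right to (4,2), up to (3,2), right to (3,3), 2× up (reaching (1,3)) — 8 moves in all.
Check: all required cells visited; 8 ≤ 8 moves.

(2,2) -> (2,1) -> (3,1) -> (4,1) -> (4,2) -> (3,2) -> (3,3) -> (2,3) -> (1,3)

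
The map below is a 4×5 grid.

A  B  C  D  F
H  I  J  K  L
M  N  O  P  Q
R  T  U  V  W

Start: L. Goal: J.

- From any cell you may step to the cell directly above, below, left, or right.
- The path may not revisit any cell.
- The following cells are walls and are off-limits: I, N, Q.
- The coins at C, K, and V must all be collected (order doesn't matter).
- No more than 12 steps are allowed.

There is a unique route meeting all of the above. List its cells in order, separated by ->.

L -> K -> P -> V -> U -> T -> R -> M -> H -> A -> B -> C -> J

The 12-move cap with required stops at C, K, V leaves no slack for detours.
Route from L: left 1 to K, down 2 to V, left 3 to R, up 3 to A, right 2 to C, down 1 to J — 12 moves in all.
Check: all required cells visited; 12 ≤ 12 moves.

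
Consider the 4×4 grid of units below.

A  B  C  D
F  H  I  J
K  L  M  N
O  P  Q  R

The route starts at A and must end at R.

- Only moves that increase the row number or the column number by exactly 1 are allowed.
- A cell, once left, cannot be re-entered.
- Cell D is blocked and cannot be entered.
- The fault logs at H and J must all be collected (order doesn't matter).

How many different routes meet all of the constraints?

A right/down-only route from A to R makes exactly 3 down-moves and 3 right-moves in some order.
With no other constraints that would be C(6,3) = 20 routes.
A monotone route can only reach the required cells in the order H, J, so split there and multiply the segment counts (each segment already excludes blocked cells): A→H: 2; H→J: 1; J→R: 1; product = 2.
That gives 2 routes.

2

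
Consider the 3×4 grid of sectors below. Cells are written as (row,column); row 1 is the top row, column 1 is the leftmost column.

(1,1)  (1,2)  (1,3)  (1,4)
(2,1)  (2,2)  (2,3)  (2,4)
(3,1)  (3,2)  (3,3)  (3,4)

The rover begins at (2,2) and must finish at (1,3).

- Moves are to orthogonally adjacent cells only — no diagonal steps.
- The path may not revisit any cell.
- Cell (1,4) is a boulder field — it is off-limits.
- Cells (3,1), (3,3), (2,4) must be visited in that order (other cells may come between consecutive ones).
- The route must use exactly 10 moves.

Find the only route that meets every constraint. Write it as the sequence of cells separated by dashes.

(2,2) - (1,2) - (1,1) - (2,1) - (3,1) - (3,2) - (3,3) - (3,4) - (2,4) - (2,3) - (1,3)

The waypoints must appear in the order (3,1), (3,3), (2,4), with no cell reused.
Route from (2,2): up 1 to (1,2), left 1 to (1,1), down 2 to (3,1), right 3 to (3,4), up 1 to (2,4), left 1 to (2,3), up 1 to (1,3) — 10 moves in all.
Check: order respected ((3,1) at step 4, (3,3) at step 6, (2,4) at step 8); 10 moves as required.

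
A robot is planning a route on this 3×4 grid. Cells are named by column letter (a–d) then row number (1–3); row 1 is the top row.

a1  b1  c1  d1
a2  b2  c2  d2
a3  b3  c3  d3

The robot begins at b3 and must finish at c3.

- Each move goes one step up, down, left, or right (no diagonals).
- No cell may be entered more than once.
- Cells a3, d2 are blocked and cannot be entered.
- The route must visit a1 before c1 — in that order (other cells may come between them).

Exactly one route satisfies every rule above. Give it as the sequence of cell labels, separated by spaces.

The waypoints must appear in the order a1, c1, with no cell reused.
Route from b3: up 1 to b2, left 1 to a2, up 1 to a1, right 2 to c1, down 2 to c3 — 7 moves in all.
Check: order respected (a1 at step 3, c1 at step 5).

b3 b2 a2 a1 b1 c1 c2 c3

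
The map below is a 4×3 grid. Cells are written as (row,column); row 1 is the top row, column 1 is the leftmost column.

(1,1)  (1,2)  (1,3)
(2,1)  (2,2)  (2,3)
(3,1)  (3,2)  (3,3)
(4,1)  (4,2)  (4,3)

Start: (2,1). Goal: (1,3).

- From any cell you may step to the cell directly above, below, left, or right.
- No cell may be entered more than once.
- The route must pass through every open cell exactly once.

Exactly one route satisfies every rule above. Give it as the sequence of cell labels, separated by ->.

(2,1) -> (1,1) -> (1,2) -> (2,2) -> (3,2) -> (3,1) -> (4,1) -> (4,2) -> (4,3) -> (3,3) -> (2,3) -> (1,3)

Need to visit all 12 open cells exactly once, starting at (2,1) and ending at (1,3).
Route from (2,1): up to (1,1), right to (1,2), 2× down (reaching (3,2)), left to (3,1), down to (4,1), 2× right (reaching (4,3)), 3× up (reaching (1,3)) — 11 moves in all.
Check: all 12 open cells covered.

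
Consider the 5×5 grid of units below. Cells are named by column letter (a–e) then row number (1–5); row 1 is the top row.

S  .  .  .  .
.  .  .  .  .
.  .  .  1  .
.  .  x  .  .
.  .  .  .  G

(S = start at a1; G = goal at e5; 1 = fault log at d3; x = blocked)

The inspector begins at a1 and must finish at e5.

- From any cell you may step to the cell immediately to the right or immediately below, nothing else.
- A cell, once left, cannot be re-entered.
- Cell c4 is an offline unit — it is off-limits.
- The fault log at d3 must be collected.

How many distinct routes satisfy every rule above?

30

A right/down-only route from a1 to e5 makes exactly 4 down-moves and 4 right-moves in some order.
With no other constraints that would be C(8,4) = 70 routes.
Split at d3 and multiply the segment counts (each segment already excludes blocked cells): a1→d3: 10; d3→e5: 3; product = 30.
That gives 30 routes.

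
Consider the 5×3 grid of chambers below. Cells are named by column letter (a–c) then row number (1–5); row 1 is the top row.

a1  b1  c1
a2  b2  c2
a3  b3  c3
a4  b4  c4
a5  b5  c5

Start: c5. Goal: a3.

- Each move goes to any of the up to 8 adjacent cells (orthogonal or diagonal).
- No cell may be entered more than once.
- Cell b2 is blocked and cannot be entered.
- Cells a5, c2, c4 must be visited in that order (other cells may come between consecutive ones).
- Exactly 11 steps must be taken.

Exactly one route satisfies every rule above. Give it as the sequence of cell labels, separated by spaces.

The waypoints must appear in the order a5, c2, c4, with no cell reused.
Route from c5: left 2 to a5, up 1 to a4, up-right 1 to b3, up-left 1 to a2, up-right 1 to b1, down-right 1 to c2, down 2 to c4, left 1 to b4, up-left 1 to a3 — 11 moves in all.
Check: order respected (a5 at step 2, c2 at step 7, c4 at step 9); 11 moves as required.

c5 b5 a5 a4 b3 a2 b1 c2 c3 c4 b4 a3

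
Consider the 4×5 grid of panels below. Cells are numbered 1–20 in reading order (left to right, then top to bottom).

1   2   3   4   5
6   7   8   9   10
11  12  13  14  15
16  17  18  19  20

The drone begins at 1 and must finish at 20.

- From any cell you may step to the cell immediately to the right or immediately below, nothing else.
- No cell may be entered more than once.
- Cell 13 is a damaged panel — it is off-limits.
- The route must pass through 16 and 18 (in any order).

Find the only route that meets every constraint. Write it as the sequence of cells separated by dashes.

1 - 6 - 11 - 16 - 17 - 18 - 19 - 20

Moves only go right or down, so the column and row indices never decrease.
Route from 1: down 3 to 16, right 4 to 20 — 7 moves in all.
Check: all required cells visited.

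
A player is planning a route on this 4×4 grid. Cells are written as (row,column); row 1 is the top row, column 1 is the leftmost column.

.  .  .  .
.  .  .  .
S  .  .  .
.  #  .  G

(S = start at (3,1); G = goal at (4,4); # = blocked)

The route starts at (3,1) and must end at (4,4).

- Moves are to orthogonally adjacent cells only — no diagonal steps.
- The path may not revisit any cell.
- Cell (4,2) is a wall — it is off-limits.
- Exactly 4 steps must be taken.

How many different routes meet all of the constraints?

2

Need simple routes of exactly 4 moves from (3,1) to (4,4) (Manhattan distance 4, so 0 moves are spent on a detour and 0 undoing it).
Enumerating: (3,1) (3,2) (3,3) (4,3) (4,4) | (3,1) (3,2) (3,3) (3,4) (4,4).
That gives 2 routes.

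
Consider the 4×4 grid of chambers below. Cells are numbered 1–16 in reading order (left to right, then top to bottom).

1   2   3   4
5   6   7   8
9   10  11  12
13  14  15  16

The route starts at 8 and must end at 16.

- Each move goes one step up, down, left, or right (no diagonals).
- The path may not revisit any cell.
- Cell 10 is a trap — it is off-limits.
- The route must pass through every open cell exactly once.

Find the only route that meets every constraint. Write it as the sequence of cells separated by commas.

Need to visit all 15 open cells exactly once, starting at 8 and ending at 16.
Route from 8: up to 4, left to 3, down to 7, left to 6, up to 2, left to 1, 3× down (reaching 13), 2× right (reaching 15), up to 11, right to 12, down to 16 — 14 moves in all.
Check: all 15 open cells covered.

8, 4, 3, 7, 6, 2, 1, 5, 9, 13, 14, 15, 11, 12, 16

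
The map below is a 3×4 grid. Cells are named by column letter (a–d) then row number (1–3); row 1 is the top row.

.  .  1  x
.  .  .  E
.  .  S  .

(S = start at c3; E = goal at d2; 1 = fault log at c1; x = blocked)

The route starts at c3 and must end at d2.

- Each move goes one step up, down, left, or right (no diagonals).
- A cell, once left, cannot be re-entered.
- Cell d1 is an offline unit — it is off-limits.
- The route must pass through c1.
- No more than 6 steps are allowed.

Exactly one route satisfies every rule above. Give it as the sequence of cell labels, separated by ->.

Any route must reach c1 and still end at d2 within 6 moves, so the order of the required stops is forced.
Route from c3: left 1 to b3, up 2 to b1, right 1 to c1, down 1 to c2, right 1 to d2 — 6 moves in all.
Check: all required cells visited; 6 ≤ 6 moves.

c3 -> b3 -> b2 -> b1 -> c1 -> c2 -> d2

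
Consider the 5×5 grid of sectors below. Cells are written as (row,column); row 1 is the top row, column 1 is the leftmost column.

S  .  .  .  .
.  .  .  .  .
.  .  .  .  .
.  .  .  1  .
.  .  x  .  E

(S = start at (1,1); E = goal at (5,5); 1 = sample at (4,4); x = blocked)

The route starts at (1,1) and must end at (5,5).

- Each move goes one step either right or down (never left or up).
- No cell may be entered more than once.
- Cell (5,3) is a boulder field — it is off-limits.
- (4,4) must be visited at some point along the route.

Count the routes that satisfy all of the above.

40

A right/down-only route from (1,1) to (5,5) makes exactly 4 down-moves and 4 right-moves in some order.
With no other constraints that would be C(8,4) = 70 routes.
Split at (4,4) and multiply the segment counts (each segment already excludes blocked cells): (1,1)→(4,4): 20; (4,4)→(5,5): 2; product = 40.
That gives 40 routes.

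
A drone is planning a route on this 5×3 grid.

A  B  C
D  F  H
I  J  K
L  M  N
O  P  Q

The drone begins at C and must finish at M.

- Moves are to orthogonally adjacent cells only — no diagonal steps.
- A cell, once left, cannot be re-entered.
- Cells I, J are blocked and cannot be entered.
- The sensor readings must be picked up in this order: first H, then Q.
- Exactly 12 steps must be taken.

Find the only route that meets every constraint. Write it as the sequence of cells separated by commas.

C, B, A, D, F, H, K, N, Q, P, O, L, M

The waypoints must appear in the order H, Q, with no cell reused.
Route from C: 2× left (reaching A), down to D, 2× right (reaching H), 3× down (reaching Q), 2× left (reaching O), up to L, right to M — 12 moves in all.
Check: order respected (H at step 5, Q at step 8); 12 moves as required.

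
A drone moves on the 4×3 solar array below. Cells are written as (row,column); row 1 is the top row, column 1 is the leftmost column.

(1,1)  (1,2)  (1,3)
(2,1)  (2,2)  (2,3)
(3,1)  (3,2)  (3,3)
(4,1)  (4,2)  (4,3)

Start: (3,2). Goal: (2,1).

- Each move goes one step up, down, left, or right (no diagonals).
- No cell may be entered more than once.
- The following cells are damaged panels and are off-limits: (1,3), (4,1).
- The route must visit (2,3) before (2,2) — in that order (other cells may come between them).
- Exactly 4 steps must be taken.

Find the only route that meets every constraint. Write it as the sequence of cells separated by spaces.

The waypoints must appear in the order (2,3), (2,2), with no cell reused.
Route from (3,2): right to (3,3), up to (2,3), 2× left (reaching (2,1)) — 4 moves in all.
Check: order respected ((2,3) at step 2, (2,2) at step 3); 4 moves as required.

(3,2) (3,3) (2,3) (2,2) (2,1)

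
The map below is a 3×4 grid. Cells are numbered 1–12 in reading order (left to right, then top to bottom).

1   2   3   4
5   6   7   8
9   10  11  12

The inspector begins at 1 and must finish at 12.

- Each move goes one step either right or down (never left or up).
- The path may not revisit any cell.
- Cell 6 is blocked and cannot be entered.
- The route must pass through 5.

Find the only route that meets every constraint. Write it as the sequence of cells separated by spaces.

Moves only go right or down, so the column and row indices never decrease.
Route from 1: down 2 to 9, right 3 to 12 — 5 moves in all.
Check: all required cells visited.

1 5 9 10 11 12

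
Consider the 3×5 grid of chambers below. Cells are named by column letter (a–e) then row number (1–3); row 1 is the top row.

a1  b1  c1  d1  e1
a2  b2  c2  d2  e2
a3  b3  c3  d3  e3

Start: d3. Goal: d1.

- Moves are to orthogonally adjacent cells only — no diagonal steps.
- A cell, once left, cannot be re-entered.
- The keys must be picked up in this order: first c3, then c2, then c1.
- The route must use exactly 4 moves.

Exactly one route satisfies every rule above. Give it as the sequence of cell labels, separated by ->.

The waypoints must appear in the order c3, c2, c1, with no cell reused.
Route from d3: left to c3, 2× up (reaching c1), right to d1 — 4 moves in all.
Check: order respected (c3 at step 1, c2 at step 2, c1 at step 3); 4 moves as required.

d3 -> c3 -> c2 -> c1 -> d1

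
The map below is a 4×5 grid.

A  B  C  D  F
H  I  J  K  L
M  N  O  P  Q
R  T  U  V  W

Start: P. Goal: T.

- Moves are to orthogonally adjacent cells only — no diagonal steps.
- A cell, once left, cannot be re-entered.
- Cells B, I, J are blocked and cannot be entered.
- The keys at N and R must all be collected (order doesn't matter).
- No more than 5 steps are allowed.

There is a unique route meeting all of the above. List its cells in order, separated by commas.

P, O, N, M, R, T

The 5-move cap with required stops at N, R leaves no slack for detours.
Route from P: left 3 to M, down 1 to R, right 1 to T — 5 moves in all.
Check: all required cells visited; 5 ≤ 5 moves.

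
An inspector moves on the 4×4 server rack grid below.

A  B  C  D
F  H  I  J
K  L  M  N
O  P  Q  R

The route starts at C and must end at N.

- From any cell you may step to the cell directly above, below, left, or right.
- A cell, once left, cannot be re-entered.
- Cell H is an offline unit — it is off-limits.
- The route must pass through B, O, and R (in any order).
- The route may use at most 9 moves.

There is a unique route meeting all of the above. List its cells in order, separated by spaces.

C B A F K O P Q R N

The 9-move cap with required stops at B, O, R leaves no slack for detours.
Route from C: 2× left (reaching A), 3× down (reaching O), 3× right (reaching R), up to N — 9 moves in all.
Check: all required cells visited; 9 ≤ 9 moves.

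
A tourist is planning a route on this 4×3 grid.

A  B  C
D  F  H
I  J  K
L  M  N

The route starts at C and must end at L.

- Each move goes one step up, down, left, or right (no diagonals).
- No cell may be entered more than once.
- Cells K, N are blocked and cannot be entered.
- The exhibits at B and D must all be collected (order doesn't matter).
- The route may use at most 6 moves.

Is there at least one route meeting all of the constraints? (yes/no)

yes

One route that works: C → B → F → D → I → L.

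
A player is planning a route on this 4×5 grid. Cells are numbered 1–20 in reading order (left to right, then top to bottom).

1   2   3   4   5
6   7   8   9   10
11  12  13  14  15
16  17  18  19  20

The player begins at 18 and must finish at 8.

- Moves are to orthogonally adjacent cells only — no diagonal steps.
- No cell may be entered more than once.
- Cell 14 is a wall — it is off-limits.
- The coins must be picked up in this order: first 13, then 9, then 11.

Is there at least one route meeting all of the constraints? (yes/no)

no

Ignoring the required order, 12 revisit-free routes from 18 to 8 pass through all of 13, 9, and 11; the waypoint orders that occur are 13 → 11 → 9 (8); 9 → 11 → 13 (4) — never 13 → 9 → 11.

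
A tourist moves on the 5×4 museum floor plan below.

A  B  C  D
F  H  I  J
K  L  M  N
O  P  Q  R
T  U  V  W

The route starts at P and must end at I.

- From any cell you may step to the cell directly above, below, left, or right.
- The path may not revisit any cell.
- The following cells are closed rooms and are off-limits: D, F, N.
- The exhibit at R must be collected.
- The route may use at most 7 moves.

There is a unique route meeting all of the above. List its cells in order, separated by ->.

Any route must reach R and still end at I within 7 moves, so the order of the required stops is forced.
Route from P: down to U, 2× right (reaching W), up to R, left to Q, 2× up (reaching I) — 7 moves in all.
Check: all required cells visited; 7 ≤ 7 moves.

P -> U -> V -> W -> R -> Q -> M -> I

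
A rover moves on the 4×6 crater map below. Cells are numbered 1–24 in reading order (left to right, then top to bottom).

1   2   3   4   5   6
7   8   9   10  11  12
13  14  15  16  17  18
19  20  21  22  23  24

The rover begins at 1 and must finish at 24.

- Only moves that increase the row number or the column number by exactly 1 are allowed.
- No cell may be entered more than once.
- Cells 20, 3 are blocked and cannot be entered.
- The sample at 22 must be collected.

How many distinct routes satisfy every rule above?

A right/down-only route from 1 to 24 makes exactly 3 down-moves and 5 right-moves in some order.
With no other constraints that would be C(8,3) = 56 routes.
Split at 22 and multiply the segment counts (each segment already excludes blocked cells): 1→22: 12; 22→24: 1; product = 12.
That gives 12 routes.

12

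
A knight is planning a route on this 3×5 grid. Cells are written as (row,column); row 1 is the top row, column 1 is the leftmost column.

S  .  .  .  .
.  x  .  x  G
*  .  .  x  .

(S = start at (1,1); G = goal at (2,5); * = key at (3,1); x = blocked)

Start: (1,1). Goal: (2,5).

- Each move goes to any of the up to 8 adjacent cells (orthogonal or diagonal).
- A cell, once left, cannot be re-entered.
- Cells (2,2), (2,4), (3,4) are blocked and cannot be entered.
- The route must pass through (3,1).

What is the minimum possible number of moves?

6

Any route passes through (3,1) somewhere between (1,1) and (2,5). Summing Chebyshev distances along the two legs ((1,1) → (3,1) → (2,5)) gives a lower bound of 2 + 4 = 6 moves.
A route of 6 moves achieves this: (1,1) → (2,1) → (3,1) → (3,2) → (2,3) → (1,4) → (2,5).
Since 6 matches the lower bound, it is optimal.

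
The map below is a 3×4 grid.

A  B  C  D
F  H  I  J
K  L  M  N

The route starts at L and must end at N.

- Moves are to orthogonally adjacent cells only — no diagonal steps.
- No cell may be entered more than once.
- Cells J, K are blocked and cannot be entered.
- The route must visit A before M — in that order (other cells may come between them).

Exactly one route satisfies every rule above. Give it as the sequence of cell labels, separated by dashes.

L - H - F - A - B - C - I - M - N

The waypoints must appear in the order A, M, with no cell reused.
Route from L: up 1 to H, left 1 to F, up 1 to A, right 2 to C, down 2 to M, right 1 to N — 8 moves in all.
Check: order respected (A at step 3, M at step 7).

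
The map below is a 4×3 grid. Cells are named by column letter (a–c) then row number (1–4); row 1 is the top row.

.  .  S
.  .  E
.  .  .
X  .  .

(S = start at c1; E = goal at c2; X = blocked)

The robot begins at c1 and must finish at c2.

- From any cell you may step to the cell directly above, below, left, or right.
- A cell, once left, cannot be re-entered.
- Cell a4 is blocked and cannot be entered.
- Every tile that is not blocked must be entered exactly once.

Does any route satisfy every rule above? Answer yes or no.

no

Colour the cells like a checkerboard: each orthogonal step flips colour, so a Hamiltonian route alternates colours. Here there are 6 cells of one colour and 5 of the other, with start on the opposite colour to the goal — the counts and endpoints can't be arranged into an alternating sequence of length 11, so no Hamiltonian route exists.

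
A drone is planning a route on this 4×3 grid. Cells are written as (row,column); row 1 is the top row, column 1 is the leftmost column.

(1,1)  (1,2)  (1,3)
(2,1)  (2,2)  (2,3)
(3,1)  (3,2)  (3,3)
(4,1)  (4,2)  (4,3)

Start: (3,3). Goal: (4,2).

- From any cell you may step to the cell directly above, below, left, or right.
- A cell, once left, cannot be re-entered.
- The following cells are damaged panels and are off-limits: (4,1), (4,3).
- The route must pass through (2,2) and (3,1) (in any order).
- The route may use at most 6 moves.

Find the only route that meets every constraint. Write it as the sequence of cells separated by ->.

The 6-move cap with required stops at (2,2), (3,1) leaves no slack for detours.
Route from (3,3): up to (2,3), 2× left (reaching (2,1)), down to (3,1), right to (3,2), down to (4,2) — 6 moves in all.
Check: all required cells visited; 6 ≤ 6 moves.

(3,3) -> (2,3) -> (2,2) -> (2,1) -> (3,1) -> (3,2) -> (4,2)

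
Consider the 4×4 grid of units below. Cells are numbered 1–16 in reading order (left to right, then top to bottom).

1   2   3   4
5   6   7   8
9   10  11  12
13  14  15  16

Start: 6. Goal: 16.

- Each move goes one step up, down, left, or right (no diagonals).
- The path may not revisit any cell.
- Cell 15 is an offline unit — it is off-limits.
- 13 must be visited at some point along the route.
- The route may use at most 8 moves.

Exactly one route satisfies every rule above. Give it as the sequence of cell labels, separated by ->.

The budget equals the shortest possible length, so every move has to be on a shortest route through the required cells.
Route from 6: left to 5, 2× down (reaching 13), right to 14, up to 10, 2× right (reaching 12), down to 16 — 8 moves in all.
Check: all required cells visited; 8 ≤ 8 moves.

6 -> 5 -> 9 -> 13 -> 14 -> 10 -> 11 -> 12 -> 16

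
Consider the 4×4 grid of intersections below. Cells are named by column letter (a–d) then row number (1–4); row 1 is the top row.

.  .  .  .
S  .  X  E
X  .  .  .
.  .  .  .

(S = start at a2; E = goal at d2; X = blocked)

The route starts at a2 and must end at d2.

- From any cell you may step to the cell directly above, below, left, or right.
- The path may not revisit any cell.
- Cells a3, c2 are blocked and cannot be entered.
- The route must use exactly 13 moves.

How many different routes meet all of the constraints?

0

Need simple routes of exactly 13 moves from a2 to d2 (Manhattan distance 3, so 5 moves are spent on a detour and 5 undoing it).
No route satisfies every constraint, so the count is 0.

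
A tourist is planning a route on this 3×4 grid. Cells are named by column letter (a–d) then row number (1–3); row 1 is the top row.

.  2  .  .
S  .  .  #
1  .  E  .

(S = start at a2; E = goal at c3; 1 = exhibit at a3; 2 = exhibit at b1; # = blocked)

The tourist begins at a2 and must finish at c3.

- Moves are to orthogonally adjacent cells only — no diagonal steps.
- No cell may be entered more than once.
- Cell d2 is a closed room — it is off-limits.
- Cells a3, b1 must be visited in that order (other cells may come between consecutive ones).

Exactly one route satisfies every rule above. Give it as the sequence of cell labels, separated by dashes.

The waypoints must appear in the order a3, b1, with no cell reused.
Route from a2: down 1 to a3, right 1 to b3, up 2 to b1, right 1 to c1, down 2 to c3 — 7 moves in all.
Check: order respected (1 at step 1, 2 at step 4).

a2 - a3 - b3 - b2 - b1 - c1 - c2 - c3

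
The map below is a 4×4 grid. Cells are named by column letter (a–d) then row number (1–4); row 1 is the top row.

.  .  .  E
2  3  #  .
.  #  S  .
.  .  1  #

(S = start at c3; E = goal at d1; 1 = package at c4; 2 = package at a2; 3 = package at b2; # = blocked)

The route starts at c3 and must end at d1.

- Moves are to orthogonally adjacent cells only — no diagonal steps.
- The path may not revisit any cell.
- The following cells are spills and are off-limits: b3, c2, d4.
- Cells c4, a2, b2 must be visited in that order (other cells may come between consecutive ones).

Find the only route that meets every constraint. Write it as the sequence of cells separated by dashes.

The waypoints must appear in the order c4, a2, b2, with no cell reused.
Route from c3: down 1 to c4, left 2 to a4, up 2 to a2, right 1 to b2, up 1 to b1, right 2 to d1 — 9 moves in all.
Check: order respected (1 at step 1, 2 at step 5, 3 at step 6).

c3 - c4 - b4 - a4 - a3 - a2 - b2 - b1 - c1 - d1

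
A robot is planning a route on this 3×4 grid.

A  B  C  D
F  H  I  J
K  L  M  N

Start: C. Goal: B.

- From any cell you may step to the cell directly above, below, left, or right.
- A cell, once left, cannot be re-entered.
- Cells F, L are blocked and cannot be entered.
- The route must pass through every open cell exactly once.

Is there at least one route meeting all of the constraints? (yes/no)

no

Cell A has only one open neighbour but is neither the start nor the goal, so a Hamiltonian route would have to both enter and leave it through the same neighbour — impossible without revisiting.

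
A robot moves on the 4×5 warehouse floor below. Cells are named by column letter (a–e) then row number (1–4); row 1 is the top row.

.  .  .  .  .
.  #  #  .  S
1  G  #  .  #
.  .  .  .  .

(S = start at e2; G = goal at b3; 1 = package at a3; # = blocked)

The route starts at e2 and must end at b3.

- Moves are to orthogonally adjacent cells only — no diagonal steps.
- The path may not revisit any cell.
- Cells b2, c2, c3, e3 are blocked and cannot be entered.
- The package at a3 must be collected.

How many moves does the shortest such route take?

Any route passes through a3 somewhere between e2 and b3. Summing Manhattan distances along the two legs (e2 → a3 → b3) gives a lower bound of 5 + 1 = 6 moves.
That bound ignores the blocked cells. Measuring each leg by the fewest moves that actually steer around them (e2→a3: 7; a3→b3: 1) raises the lower bound to 8.
A route of 8 moves exists: e2 → e1 → d1 → c1 → b1 → a1 → a2 → a3 → b3.
Since 8 matches that lower bound, it is optimal.

8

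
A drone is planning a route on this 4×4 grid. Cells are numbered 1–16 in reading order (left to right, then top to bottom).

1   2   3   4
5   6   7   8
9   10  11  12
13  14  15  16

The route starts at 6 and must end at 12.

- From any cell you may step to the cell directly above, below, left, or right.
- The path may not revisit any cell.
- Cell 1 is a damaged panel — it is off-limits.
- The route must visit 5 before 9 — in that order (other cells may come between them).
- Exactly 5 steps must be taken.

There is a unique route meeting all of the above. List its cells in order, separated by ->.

The waypoints must appear in the order 5, 9, with no cell reused.
Route from 6: left to 5, down to 9, 3× right (reaching 12) — 5 moves in all.
Check: order respected (5 at step 1, 9 at step 2); 5 moves as required.

6 -> 5 -> 9 -> 10 -> 11 -> 12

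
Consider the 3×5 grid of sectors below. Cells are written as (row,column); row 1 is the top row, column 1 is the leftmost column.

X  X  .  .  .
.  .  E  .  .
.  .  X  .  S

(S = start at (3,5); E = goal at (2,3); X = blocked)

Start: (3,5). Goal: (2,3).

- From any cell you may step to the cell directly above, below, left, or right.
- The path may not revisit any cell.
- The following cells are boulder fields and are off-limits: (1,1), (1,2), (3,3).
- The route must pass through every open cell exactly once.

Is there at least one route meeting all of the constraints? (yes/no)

no

Exhausting the options from (3,5), every branch either dead-ends against blocked cells, would have to re-enter a cell already used, or reaches the goal with a constraint still unmet.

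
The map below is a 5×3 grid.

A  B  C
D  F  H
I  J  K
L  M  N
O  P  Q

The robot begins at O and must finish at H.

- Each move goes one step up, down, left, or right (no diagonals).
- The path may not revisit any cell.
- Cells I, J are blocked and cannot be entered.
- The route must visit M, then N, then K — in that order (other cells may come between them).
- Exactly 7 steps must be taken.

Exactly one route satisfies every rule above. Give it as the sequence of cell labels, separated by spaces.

The waypoints must appear in the order M, N, K, with no cell reused.
Route from O: up 1 to L, right 1 to M, down 1 to P, right 1 to Q, up 3 to H — 7 moves in all.
Check: order respected (M at step 2, N at step 5, K at step 6); 7 moves as required.

O L M P Q N K H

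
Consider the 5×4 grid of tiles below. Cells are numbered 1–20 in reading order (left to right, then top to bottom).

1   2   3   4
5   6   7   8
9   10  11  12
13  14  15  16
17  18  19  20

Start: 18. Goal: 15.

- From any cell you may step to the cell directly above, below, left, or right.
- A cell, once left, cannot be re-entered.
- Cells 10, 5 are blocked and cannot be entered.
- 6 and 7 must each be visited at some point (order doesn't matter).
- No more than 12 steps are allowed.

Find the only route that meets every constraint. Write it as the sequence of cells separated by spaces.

18 19 20 16 12 8 4 3 2 6 7 11 15

The budget equals the shortest possible length, so every move has to be on a shortest route through the required cells.
Route from 18: right 2 to 20, up 4 to 4, left 2 to 2, down 1 to 6, right 1 to 7, down 2 to 15 — 12 moves in all.
Check: all required cells visited; 12 ≤ 12 moves.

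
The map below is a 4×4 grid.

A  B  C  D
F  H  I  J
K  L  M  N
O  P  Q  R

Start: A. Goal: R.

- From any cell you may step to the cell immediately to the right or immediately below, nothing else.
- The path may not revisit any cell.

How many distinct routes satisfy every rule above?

20

A right/down-only route from A to R makes exactly 3 down-moves and 3 right-moves in some order.
With no other constraints that would be C(6,3) = 20 routes.
That gives 20 routes.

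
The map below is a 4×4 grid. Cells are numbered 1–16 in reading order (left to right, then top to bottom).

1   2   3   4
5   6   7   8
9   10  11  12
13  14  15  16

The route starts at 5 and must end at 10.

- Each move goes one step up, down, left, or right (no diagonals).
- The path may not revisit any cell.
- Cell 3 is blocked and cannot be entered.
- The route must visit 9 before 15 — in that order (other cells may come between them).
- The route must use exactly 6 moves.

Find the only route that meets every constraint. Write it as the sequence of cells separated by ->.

The waypoints must appear in the order 9, 15, with no cell reused.
Route from 5: 2× down (reaching 13), 2× right (reaching 15), up to 11, left to 10 — 6 moves in all.
Check: order respected (9 at step 1, 15 at step 4); 6 moves as required.

5 -> 9 -> 13 -> 14 -> 15 -> 11 -> 10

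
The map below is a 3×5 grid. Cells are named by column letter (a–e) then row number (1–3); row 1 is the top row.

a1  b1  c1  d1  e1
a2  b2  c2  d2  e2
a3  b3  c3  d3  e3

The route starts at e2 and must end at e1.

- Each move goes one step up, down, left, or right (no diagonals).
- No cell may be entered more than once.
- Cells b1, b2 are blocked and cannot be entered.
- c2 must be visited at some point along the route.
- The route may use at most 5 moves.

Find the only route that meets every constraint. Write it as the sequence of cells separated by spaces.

Any route must reach c2 and still end at e1 within 5 moves, so the order of the required stops is forced.
Route from e2: 2× left (reaching c2), up to c1, 2× right (reaching e1) — 5 moves in all.
Check: all required cells visited; 5 ≤ 5 moves.

e2 d2 c2 c1 d1 e1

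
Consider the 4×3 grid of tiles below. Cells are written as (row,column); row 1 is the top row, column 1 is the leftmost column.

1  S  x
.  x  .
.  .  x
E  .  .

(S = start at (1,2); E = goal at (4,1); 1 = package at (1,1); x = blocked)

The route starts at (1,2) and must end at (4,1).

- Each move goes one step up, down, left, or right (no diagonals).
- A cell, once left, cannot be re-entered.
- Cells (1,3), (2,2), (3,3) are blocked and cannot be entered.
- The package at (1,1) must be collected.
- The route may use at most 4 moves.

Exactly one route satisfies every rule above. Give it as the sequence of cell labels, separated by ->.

(1,2) -> (1,1) -> (2,1) -> (3,1) -> (4,1)

Any route must reach (1,1) and still end at (4,1) within 4 moves, so the order of the required stops is forced.
Route from (1,2): left 1 to (1,1), down 3 to (4,1) — 4 moves in all.
Check: all required cells visited; 4 ≤ 4 moves.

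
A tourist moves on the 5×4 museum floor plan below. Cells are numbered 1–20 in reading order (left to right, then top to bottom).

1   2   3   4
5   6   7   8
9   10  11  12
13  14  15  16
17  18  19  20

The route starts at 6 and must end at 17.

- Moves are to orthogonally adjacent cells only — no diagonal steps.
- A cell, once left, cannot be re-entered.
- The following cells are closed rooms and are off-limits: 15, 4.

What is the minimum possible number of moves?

The Manhattan distance from 6 to 17 is |2−5| + |2−1| = 4, so at least 4 moves are needed.
A route of 4 moves achieves this: 6 → 10 → 14 → 18 → 17.
Since 4 matches the lower bound, it is optimal.

4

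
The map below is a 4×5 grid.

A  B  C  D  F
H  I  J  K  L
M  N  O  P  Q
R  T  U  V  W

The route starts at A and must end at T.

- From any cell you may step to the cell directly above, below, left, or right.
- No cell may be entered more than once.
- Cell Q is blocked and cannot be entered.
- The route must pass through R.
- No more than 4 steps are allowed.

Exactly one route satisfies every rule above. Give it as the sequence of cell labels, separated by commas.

Any route must reach R and still end at T within 4 moves, so the order of the required stops is forced.
Route from A: down 3 to R, right 1 to T — 4 moves in all.
Check: all required cells visited; 4 ≤ 4 moves.

A, H, M, R, T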